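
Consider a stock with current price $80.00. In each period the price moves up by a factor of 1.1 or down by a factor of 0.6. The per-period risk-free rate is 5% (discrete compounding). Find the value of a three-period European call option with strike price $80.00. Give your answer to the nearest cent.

$16.68

Risk-neutral probability p = (1 + 0.05 − 0.6)/(1.1 − 0.6) = 0.4500/0.5000 = 0.9000
Terminal stock prices: S_uuu = 106.5, S_uud = 58.08, S_udd = 31.68, S_ddd = 17.28
Terminal payoffs (S − K): max(26.48, 0) = 26.48, max(-21.92, 0) = 0, max(-48.32, 0) = 0, max(-62.72, 0) = 0
Node uu (S = 96.8): V_uu = 1/1.05·[0.9000·26.4800 + 0.1000·0.0000] = 22.6971
Node ud (S = 52.8): V_ud = 1/1.05·[0.9000·0.0000 + 0.1000·0.0000] = 0.0000
Node dd (S = 28.8): V_dd = 1/1.05·[0.9000·0.0000 + 0.1000·0.0000] = 0.0000
Node u (S = 88): V_u = 1/1.05·[0.9000·22.6971 + 0.1000·0.0000] = 19.4547
Node d (S = 48): V_d = 1/1.05·[0.9000·0.0000 + 0.1000·0.0000] = 0.0000
Node 0 (S = 80): V_0 = 1/1.05·[0.9000·19.4547 + 0.1000·0.0000] = 16.6755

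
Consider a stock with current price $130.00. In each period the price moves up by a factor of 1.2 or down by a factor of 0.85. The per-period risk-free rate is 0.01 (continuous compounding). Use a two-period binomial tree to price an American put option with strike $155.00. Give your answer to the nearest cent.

$29.36

Risk-neutral probability p = (e^0.01 − 0.85)/(1.2 − 0.85) = 0.1601/0.3500 = 0.4573
Terminal stock prices: S_uu = 187.2, S_ud = 132.6, S_dd = 93.92
Terminal payoffs (K − S): max(-32.2, 0) = 0, max(22.4, 0) = 22.4, max(61.08, 0) = 61.08
Node u (S = 156): continuation = e^(−0.01)·[0.4573·0.0000 + 0.5427·22.4000] = 12.0358; exercise value = 0.0000 ≤ continuation, so V_u = 12.0358
Node d (S = 110.5): continuation = e^(−0.01)·[0.4573·22.4000 + 0.5427·61.0750] = 42.9577; exercise value = 44.5000 > continuation, so V_d = 44.5000 (exercise)
Node 0 (S = 130): continuation = e^(−0.01)·[0.4573·12.0358 + 0.5427·44.5000] = 29.3595; exercise value = 25.0000 ≤ continuation, so V_0 = 29.3595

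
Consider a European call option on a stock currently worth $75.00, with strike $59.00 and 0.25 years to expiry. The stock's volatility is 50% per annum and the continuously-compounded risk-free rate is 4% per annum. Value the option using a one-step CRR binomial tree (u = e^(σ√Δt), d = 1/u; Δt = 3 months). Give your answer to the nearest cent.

$16.90

CRR parameters: u = e^(σ√Δt) = e^(0.5·√0.25) = 1.2840, d = 1/u = 0.7788
Per-period rate: rΔt = 0.04·0.25 = 0.01, so R = e^0.01 = 1.0101
Risk-neutral probability p = (e^0.01 − 0.7788)/(1.2840 − 0.7788) = 0.2312/0.5052 = 0.4577
Terminal stock prices: S_u = 96.3, S_d = 58.41
Terminal payoffs (S − K): max(37.3, 0) = 37.3, max(-0.5899, 0) = 0
Node 0 (S = 75): V_0 = e^(−0.01)·[0.4577·37.3019 + 0.5423·0.0000] = 16.9038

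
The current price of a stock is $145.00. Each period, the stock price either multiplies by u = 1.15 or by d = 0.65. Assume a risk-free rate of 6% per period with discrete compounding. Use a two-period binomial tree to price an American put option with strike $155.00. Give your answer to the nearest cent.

$16.44

Risk-neutral probability p = (1 + 0.06 − 0.65)/(1.15 − 0.65) = 0.4100/0.5000 = 0.8200
Terminal stock prices: S_uu = 191.8, S_ud = 108.4, S_dd = 61.26
Terminal payoffs (K − S): max(-36.76, 0) = 0, max(46.61, 0) = 46.61, max(93.74, 0) = 93.74
Node u (S = 166.8): continuation = 1/1.06·[0.8200·0.0000 + 0.1800·46.6125] = 7.9153; exercise value = 0.0000 ≤ continuation, so V_u = 7.9153
Node d (S = 94.25): continuation = 1/1.06·[0.8200·46.6125 + 0.1800·93.7375] = 51.9764; exercise value = 60.7500 > continuation, so V_d = 60.7500 (exercise)
Node 0 (S = 145): continuation = 1/1.06·[0.8200·7.9153 + 0.1800·60.7500] = 16.4392; exercise value = 10.0000 ≤ continuation, so V_0 = 16.4392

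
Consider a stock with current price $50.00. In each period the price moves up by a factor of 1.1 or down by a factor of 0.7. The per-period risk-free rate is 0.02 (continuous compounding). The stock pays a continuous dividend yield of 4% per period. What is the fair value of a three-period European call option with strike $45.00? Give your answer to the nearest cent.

$6.98

Per-period risk-free factor R = e^0.02 = 1.0202; dividend-adjusted growth = e^(0.02−0.04) = 0.9802.
Risk-neutral probability p = (0.9802 − 0.7)/(1.1 − 0.7) = 0.2802/0.4000 = 0.7005
Terminal stock prices: S_uuu = 66.55, S_uud = 42.35, S_udd = 26.95, S_ddd = 17.15
Terminal payoffs (S − K): max(21.55, 0) = 21.55, max(-2.65, 0) = 0, max(-18.05, 0) = 0, max(-27.85, 0) = 0
Node uu (S = 60.5): V_uu = e^(−0.02)·[0.7005·21.5500 + 0.2995·0.0000] = 14.7968
Node ud (S = 38.5): V_ud = e^(−0.02)·[0.7005·0.0000 + 0.2995·0.0000] = 0.0000
Node dd (S = 24.5): V_dd = e^(−0.02)·[0.7005·0.0000 + 0.2995·0.0000] = 0.0000
Node u (S = 55): V_u = e^(−0.02)·[0.7005·14.7968 + 0.2995·0.0000] = 10.1599
Node d (S = 35): V_d = e^(−0.02)·[0.7005·0.0000 + 0.2995·0.0000] = 0.0000
Node 0 (S = 50): V_0 = e^(−0.02)·[0.7005·10.1599 + 0.2995·0.0000] = 6.9760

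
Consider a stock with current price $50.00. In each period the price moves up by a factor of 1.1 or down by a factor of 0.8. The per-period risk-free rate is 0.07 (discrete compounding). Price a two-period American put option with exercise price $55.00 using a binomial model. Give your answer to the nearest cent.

Risk-neutral probability p = (1 + 0.07 − 0.8)/(1.1 − 0.8) = 0.2700/0.3000 = 0.9000
Terminal stock prices: S_uu = 60.5, S_ud = 44, S_dd = 32
Terminal payoffs (K − S): max(-5.5, 0) = 0, max(11, 0) = 11, max(23, 0) = 23
Node u (S = 55): continuation = 1/1.07·[0.9000·0.0000 + 0.1000·11.0000] = 1.0280; exercise value = 0.0000 ≤ continuation, so V_u = 1.0280
Node d (S = 40): continuation = 1/1.07·[0.9000·11.0000 + 0.1000·23.0000] = 11.4019; exercise value = 15.0000 > continuation, so V_d = 15.0000 (exercise)
Node 0 (S = 50): continuation = 1/1.07·[0.9000·1.0280 + 0.1000·15.0000] = 2.2666; exercise value = 5.0000 > continuation, so V_0 = 5.0000 (exercise)

$5.00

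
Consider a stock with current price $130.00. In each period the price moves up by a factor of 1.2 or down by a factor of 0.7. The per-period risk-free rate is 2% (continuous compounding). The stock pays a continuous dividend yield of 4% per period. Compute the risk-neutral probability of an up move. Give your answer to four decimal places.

p = 0.5604

Per-period risk-free factor R = e^0.02 = 1.0202; dividend-adjusted growth = e^(0.02−0.04) = 0.9802.
Risk-neutral probability p = (0.9802 − 0.7)/(1.2 − 0.7) = 0.2802/0.5000 = 0.5604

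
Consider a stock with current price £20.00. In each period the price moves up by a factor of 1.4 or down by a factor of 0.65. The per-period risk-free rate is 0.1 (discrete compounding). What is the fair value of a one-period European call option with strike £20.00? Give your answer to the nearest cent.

£4.36

Risk-neutral probability p = (1 + 0.1 − 0.65)/(1.4 − 0.65) = 0.4500/0.7500 = 0.6000
Terminal stock prices: S_u = 28, S_d = 13
Terminal payoffs (S − K): max(8, 0) = 8, max(-7, 0) = 0
Node 0 (S = 20): V_0 = 1/1.1·[0.6000·8.0000 + 0.4000·0.0000] = 4.3636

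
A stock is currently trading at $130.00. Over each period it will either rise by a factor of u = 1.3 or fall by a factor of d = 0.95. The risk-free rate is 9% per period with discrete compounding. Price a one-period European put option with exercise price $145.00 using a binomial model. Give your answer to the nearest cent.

Risk-neutral probability p = (1 + 0.09 − 0.95)/(1.3 − 0.95) = 0.1400/0.3500 = 0.4000
Terminal stock prices: S_u = 169, S_d = 123.5
Terminal payoffs (K − S): max(-24, 0) = 0, max(21.5, 0) = 21.5
Node 0 (S = 130): V_0 = 1/1.09·[0.4000·0.0000 + 0.6000·21.5000] = 11.8349

$11.83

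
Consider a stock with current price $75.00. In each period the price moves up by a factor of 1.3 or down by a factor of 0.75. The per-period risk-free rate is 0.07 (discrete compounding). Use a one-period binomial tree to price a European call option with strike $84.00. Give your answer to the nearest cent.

$7.34

Risk-neutral probability p = (1 + 0.07 − 0.75)/(1.3 − 0.75) = 0.3200/0.5500 = 0.5818
Terminal stock prices: S_u = 97.5, S_d = 56.25
Terminal payoffs (S − K): max(13.5, 0) = 13.5, max(-27.75, 0) = 0
Node 0 (S = 75): V_0 = 1/1.07·[0.5818·13.5000 + 0.4182·0.0000] = 7.3407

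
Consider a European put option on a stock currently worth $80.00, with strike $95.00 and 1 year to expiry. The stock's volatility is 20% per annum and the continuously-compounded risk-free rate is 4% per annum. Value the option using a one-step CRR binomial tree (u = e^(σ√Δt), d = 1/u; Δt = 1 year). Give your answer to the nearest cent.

$12.71

CRR parameters: u = e^(σ√Δt) = e^(0.2·√1) = 1.2214, d = 1/u = 0.8187
Per-period rate: rΔt = 0.04·1 = 0.04, so R = e^0.04 = 1.0408
Risk-neutral probability p = (e^0.04 − 0.8187)/(1.2214 − 0.8187) = 0.2221/0.4027 = 0.5515
Terminal stock prices: S_u = 97.71, S_d = 65.5
Terminal payoffs (K − S): max(-2.712, 0) = 0, max(29.5, 0) = 29.5
Node 0 (S = 80): V_0 = e^(−0.04)·[0.5515·0.0000 + 0.4485·29.5015] = 12.7122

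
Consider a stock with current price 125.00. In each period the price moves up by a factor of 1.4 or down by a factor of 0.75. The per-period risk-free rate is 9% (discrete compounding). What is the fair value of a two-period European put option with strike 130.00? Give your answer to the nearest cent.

Risk-neutral probability p = (1 + 0.09 − 0.75)/(1.4 − 0.75) = 0.3400/0.6500 = 0.5231
Terminal stock prices: S_uu = 245, S_ud = 131.2, S_dd = 70.31
Terminal payoffs (K − S): max(-115, 0) = 0, max(-1.25, 0) = 0, max(59.69, 0) = 59.69
Node u (S = 175): V_u = 1/1.09·[0.5231·0.0000 + 0.4769·0.0000] = 0.0000
Node d (S = 93.75): V_d = 1/1.09·[0.5231·0.0000 + 0.4769·59.6875] = 26.1159
Node 0 (S = 125): V_0 = 1/1.09·[0.5231·0.0000 + 0.4769·26.1159] = 11.4269

11.43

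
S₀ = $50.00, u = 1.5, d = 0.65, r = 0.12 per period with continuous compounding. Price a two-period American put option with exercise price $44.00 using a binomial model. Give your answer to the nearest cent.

Risk-neutral probability p = (e^0.12 − 0.65)/(1.5 − 0.65) = 0.4775/0.8500 = 0.5618
Terminal stock prices: S_uu = 112.5, S_ud = 48.75, S_dd = 21.13
Terminal payoffs (K − S): max(-68.5, 0) = 0, max(-4.75, 0) = 0, max(22.87, 0) = 22.87
Node u (S = 75): continuation = e^(−0.12)·[0.5618·0.0000 + 0.4382·0.0000] = 0.0000; exercise value = 0.0000 ≤ continuation, so V_u = 0.0000
Node d (S = 32.5): continuation = e^(−0.12)·[0.5618·0.0000 + 0.4382·22.8750] = 8.8911; exercise value = 11.5000 > continuation, so V_d = 11.5000 (exercise)
Node 0 (S = 50): continuation = e^(−0.12)·[0.5618·0.0000 + 0.4382·11.5000] = 4.4699; exercise value = 0.0000 ≤ continuation, so V_0 = 4.4699

$4.47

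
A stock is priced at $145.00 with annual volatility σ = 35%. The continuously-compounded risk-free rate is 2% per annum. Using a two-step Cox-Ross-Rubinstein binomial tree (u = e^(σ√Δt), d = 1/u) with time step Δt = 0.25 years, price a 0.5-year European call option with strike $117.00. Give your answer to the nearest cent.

$33.28

CRR parameters: u = e^(σ√Δt) = e^(0.35·√0.25) = 1.1912, d = 1/u = 0.8395
Per-period rate: rΔt = 0.02·0.25 = 0.005, so R = e^0.005 = 1.0050
Risk-neutral probability p = (e^0.005 − 0.8395)/(1.1912 − 0.8395) = 0.1656/0.3518 = 0.4706
Terminal stock prices: S_uu = 205.8, S_ud = 145, S_dd = 102.2
Terminal payoffs (S − K): max(88.76, 0) = 88.76, max(28, 0) = 28, max(-14.82, 0) = 0
Node u (S = 172.7): V_u = e^(−0.005)·[0.4706·88.7648 + 0.5294·28.0000] = 56.3142
Node d (S = 121.7): V_d = e^(−0.005)·[0.4706·28.0000 + 0.5294·0.0000] = 13.1114
Node 0 (S = 145): V_0 = e^(−0.005)·[0.4706·56.3142 + 0.5294·13.1114] = 33.2763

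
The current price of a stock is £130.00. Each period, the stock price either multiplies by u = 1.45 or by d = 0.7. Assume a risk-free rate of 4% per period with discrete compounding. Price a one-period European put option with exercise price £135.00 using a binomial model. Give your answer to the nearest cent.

Risk-neutral probability p = (1 + 0.04 − 0.7)/(1.45 − 0.7) = 0.3400/0.7500 = 0.4533
Terminal stock prices: S_u = 188.5, S_d = 91
Terminal payoffs (K − S): max(-53.5, 0) = 0, max(44, 0) = 44
Node 0 (S = 130): V_0 = 1/1.04·[0.4533·0.0000 + 0.5467·44.0000] = 23.1282

£23.13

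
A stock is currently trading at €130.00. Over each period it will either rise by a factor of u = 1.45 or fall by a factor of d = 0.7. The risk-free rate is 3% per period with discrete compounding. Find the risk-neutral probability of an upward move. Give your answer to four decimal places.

p = 0.4400

Risk-neutral probability p = (1 + 0.03 − 0.7)/(1.45 − 0.7) = 0.3300/0.7500 = 0.4400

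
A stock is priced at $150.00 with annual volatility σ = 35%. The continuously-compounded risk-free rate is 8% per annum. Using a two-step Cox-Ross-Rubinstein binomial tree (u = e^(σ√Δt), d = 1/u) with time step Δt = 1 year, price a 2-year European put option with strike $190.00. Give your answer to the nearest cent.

$38.73

CRR parameters: u = e^(σ√Δt) = e^(0.35·√1) = 1.4191, d = 1/u = 0.7047
Per-period rate: rΔt = 0.08·1 = 0.08, so R = e^0.08 = 1.0833
Risk-neutral probability p = (e^0.08 − 0.7047)/(1.4191 − 0.7047) = 0.3786/0.7144 = 0.5300
Terminal stock prices: S_uu = 302.1, S_ud = 150, S_dd = 74.49
Terminal payoffs (K − S): max(-112.1, 0) = 0, max(40, 0) = 40, max(115.5, 0) = 115.5
Node u (S = 212.9): V_u = e^(−0.08)·[0.5300·0.0000 + 0.4700·40.0000] = 17.3557
Node d (S = 105.7): V_d = e^(−0.08)·[0.5300·40.0000 + 0.4700·115.5122] = 69.6889
Node 0 (S = 150): V_0 = e^(−0.08)·[0.5300·17.3557 + 0.4700·69.6889] = 38.7284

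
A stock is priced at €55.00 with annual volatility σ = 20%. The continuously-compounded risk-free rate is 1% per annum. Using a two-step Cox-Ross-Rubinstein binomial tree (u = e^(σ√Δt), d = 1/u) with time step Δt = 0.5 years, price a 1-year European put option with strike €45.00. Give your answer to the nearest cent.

CRR parameters: u = e^(σ√Δt) = e^(0.2·√0.5) = 1.1519, d = 1/u = 0.8681
Per-period rate: rΔt = 0.01·0.5 = 0.005, so R = e^0.005 = 1.0050
Risk-neutral probability p = (e^0.005 − 0.8681)/(1.1519 − 0.8681) = 0.1369/0.2838 = 0.4824
Terminal stock prices: S_uu = 72.98, S_ud = 55, S_dd = 41.45
Terminal payoffs (K − S): max(-27.98, 0) = 0, max(-10, 0) = 0, max(3.55, 0) = 3.55
Node u (S = 63.36): V_u = e^(−0.005)·[0.4824·0.0000 + 0.5176·0.0000] = 0.0000
Node d (S = 47.75): V_d = e^(−0.005)·[0.4824·0.0000 + 0.5176·3.5499] = 1.8284
Node 0 (S = 55): V_0 = e^(−0.005)·[0.4824·0.0000 + 0.5176·1.8284] = 0.9417

€0.94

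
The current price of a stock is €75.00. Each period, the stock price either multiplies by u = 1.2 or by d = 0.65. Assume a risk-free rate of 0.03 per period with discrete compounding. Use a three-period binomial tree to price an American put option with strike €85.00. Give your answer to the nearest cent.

€18.21

Risk-neutral probability p = (1 + 0.03 − 0.65)/(1.2 − 0.65) = 0.3800/0.5500 = 0.6909
Terminal stock prices: S_uuu = 129.6, S_uud = 70.2, S_udd = 38.03, S_ddd = 20.6
Terminal payoffs (K − S): max(-44.6, 0) = 0, max(14.8, 0) = 14.8, max(46.97, 0) = 46.97, max(64.4, 0) = 64.4
Node uu (S = 108): continuation = 1/1.03·[0.6909·0.0000 + 0.3091·14.8000] = 4.4413; exercise value = 0.0000 ≤ continuation, so V_uu = 4.4413
Node ud (S = 58.5): continuation = 1/1.03·[0.6909·14.8000 + 0.3091·46.9750] = 24.0243; exercise value = 26.5000 > continuation, so V_ud = 26.5000 (exercise)
Node dd (S = 31.69): continuation = 1/1.03·[0.6909·46.9750 + 0.3091·64.4031] = 50.8368; exercise value = 53.3125 > continuation, so V_dd = 53.3125 (exercise)
Node u (S = 90): continuation = 1/1.03·[0.6909·4.4413 + 0.3091·26.5000] = 10.9315; exercise value = 0.0000 ≤ continuation, so V_u = 10.9315
Node d (S = 48.75): continuation = 1/1.03·[0.6909·26.5000 + 0.3091·53.3125] = 33.7743; exercise value = 36.2500 > continuation, so V_d = 36.2500 (exercise)
Node 0 (S = 75): continuation = 1/1.03·[0.6909·10.9315 + 0.3091·36.2500] = 18.2109; exercise value = 10.0000 ≤ continuation, so V_0 = 18.2109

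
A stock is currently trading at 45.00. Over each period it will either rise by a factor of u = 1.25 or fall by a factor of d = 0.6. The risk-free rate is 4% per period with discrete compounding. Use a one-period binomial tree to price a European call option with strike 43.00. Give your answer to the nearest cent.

8.62

Risk-neutral probability p = (1 + 0.04 − 0.6)/(1.25 − 0.6) = 0.4400/0.6500 = 0.6769
Terminal stock prices: S_u = 56.25, S_d = 27
Terminal payoffs (S − K): max(13.25, 0) = 13.25, max(-16, 0) = 0
Node 0 (S = 45): V_0 = 1/1.04·[0.6769·13.2500 + 0.3231·0.0000] = 8.6243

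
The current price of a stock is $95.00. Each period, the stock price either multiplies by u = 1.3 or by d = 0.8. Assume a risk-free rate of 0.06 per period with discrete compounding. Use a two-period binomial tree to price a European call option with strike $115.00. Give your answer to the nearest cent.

Risk-neutral probability p = (1 + 0.06 − 0.8)/(1.3 − 0.8) = 0.2600/0.5000 = 0.5200
Terminal stock prices: S_uu = 160.6, S_ud = 98.8, S_dd = 60.8
Terminal payoffs (S − K): max(45.55, 0) = 45.55, max(-16.2, 0) = 0, max(-54.2, 0) = 0
Node u (S = 123.5): V_u = 1/1.06·[0.5200·45.5500 + 0.4800·0.0000] = 22.3453
Node d (S = 76): V_d = 1/1.06·[0.5200·0.0000 + 0.4800·0.0000] = 0.0000
Node 0 (S = 95): V_0 = 1/1.06·[0.5200·22.3453 + 0.4800·0.0000] = 10.9618

$10.96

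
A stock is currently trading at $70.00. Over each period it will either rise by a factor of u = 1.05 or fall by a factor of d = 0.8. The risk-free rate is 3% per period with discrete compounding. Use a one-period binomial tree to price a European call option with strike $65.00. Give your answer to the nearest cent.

Risk-neutral probability p = (1 + 0.03 − 0.8)/(1.05 − 0.8) = 0.2300/0.2500 = 0.9200
Terminal stock prices: S_u = 73.5, S_d = 56
Terminal payoffs (S − K): max(8.5, 0) = 8.5, max(-9, 0) = 0
Node 0 (S = 70): V_0 = 1/1.03·[0.9200·8.5000 + 0.0800·0.0000] = 7.5922

$7.59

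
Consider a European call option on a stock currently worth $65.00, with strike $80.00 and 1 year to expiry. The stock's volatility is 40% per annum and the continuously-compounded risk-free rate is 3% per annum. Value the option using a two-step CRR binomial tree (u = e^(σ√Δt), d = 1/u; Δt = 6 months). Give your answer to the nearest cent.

CRR parameters: u = e^(σ√Δt) = e^(0.4·√0.5) = 1.3269, d = 1/u = 0.7536
Per-period rate: rΔt = 0.03·0.5 = 0.015, so R = e^0.015 = 1.0151
Risk-neutral probability p = (e^0.015 − 0.7536)/(1.3269 − 0.7536) = 0.2615/0.5733 = 0.4561
Terminal stock prices: S_uu = 114.4, S_ud = 65, S_dd = 36.92
Terminal payoffs (S − K): max(34.44, 0) = 34.44, max(-15, 0) = 0, max(-43.08, 0) = 0
Node u (S = 86.25): V_u = e^(−0.015)·[0.4561·34.4425 + 0.5439·0.0000] = 15.4760
Node d (S = 48.99): V_d = e^(−0.015)·[0.4561·0.0000 + 0.5439·0.0000] = 0.0000
Node 0 (S = 65): V_0 = e^(−0.015)·[0.4561·15.4760 + 0.5439·0.0000] = 6.9538

$6.95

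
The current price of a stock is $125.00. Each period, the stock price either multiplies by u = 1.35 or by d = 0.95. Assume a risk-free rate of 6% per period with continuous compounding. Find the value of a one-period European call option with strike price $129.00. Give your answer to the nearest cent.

Risk-neutral probability p = (e^0.06 − 0.95)/(1.35 − 0.95) = 0.1118/0.4000 = 0.2796
Terminal stock prices: S_u = 168.8, S_d = 118.8
Terminal payoffs (S − K): max(39.75, 0) = 39.75, max(-10.25, 0) = 0
Node 0 (S = 125): V_0 = e^(−0.06)·[0.2796·39.7500 + 0.7204·0.0000] = 10.4665

$10.47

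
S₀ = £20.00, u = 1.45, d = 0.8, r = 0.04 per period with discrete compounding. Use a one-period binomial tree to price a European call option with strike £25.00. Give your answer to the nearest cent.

Risk-neutral probability p = (1 + 0.04 − 0.8)/(1.45 − 0.8) = 0.2400/0.6500 = 0.3692
Terminal stock prices: S_u = 29, S_d = 16
Terminal payoffs (S − K): max(4, 0) = 4, max(-9, 0) = 0
Node 0 (S = 20): V_0 = 1/1.04·[0.3692·4.0000 + 0.6308·0.0000] = 1.4201

£1.42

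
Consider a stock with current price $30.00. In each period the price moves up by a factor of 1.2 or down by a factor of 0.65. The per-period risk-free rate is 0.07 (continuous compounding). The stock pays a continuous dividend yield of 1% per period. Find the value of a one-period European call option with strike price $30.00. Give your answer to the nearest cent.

Per-period risk-free factor R = e^0.07 = 1.0725; dividend-adjusted growth = e^(0.07−0.01) = 1.0618.
Risk-neutral probability p = (1.0618 − 0.65)/(1.2 − 0.65) = 0.4118/0.5500 = 0.7488
Terminal stock prices: S_u = 36, S_d = 19.5
Terminal payoffs (S − K): max(6, 0) = 6, max(-10.5, 0) = 0
Node 0 (S = 30): V_0 = e^(−0.07)·[0.7488·6.0000 + 0.2512·0.0000] = 4.1890

$4.19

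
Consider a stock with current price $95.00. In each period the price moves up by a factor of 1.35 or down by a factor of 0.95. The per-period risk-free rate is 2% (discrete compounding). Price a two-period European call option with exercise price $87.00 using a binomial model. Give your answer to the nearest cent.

Risk-neutral probability p = (1 + 0.02 − 0.95)/(1.35 − 0.95) = 0.0700/0.4000 = 0.1750
Terminal stock prices: S_uu = 173.1, S_ud = 121.8, S_dd = 85.74
Terminal payoffs (S − K): max(86.14, 0) = 86.14, max(34.84, 0) = 34.84, max(-1.263, 0) = 0
Node u (S = 128.2): V_u = 1/1.02·[0.1750·86.1375 + 0.8250·34.8375] = 42.9559
Node d (S = 90.25): V_d = 1/1.02·[0.1750·34.8375 + 0.8250·0.0000] = 5.9770
Node 0 (S = 95): V_0 = 1/1.02·[0.1750·42.9559 + 0.8250·5.9770] = 12.2042

$12.20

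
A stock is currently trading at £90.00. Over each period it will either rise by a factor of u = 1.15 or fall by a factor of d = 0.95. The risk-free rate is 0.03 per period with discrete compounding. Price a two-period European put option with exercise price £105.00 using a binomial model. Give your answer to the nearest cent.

£11.09

Risk-neutral probability p = (1 + 0.03 − 0.95)/(1.15 − 0.95) = 0.0800/0.2000 = 0.4000
Terminal stock prices: S_uu = 119, S_ud = 98.32, S_dd = 81.22
Terminal payoffs (K − S): max(-14.02, 0) = 0, max(6.675, 0) = 6.675, max(23.78, 0) = 23.78
Node u (S = 103.5): V_u = 1/1.03·[0.4000·0.0000 + 0.6000·6.6750] = 3.8883
Node d (S = 85.5): V_d = 1/1.03·[0.4000·6.6750 + 0.6000·23.7750] = 16.4417
Node 0 (S = 90): V_0 = 1/1.03·[0.4000·3.8883 + 0.6000·16.4417] = 11.0878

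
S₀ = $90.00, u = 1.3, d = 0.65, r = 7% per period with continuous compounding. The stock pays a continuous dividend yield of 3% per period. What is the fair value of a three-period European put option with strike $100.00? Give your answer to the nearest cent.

$16.02

Per-period risk-free factor R = e^0.07 = 1.0725; dividend-adjusted growth = e^(0.07−0.03) = 1.0408.
Risk-neutral probability p = (1.0408 − 0.65)/(1.3 − 0.65) = 0.3908/0.6500 = 0.6012
Terminal stock prices: S_uuu = 197.7, S_uud = 98.87, S_udd = 49.43, S_ddd = 24.72
Terminal payoffs (K − S): max(-97.73, 0) = 0, max(1.135, 0) = 1.135, max(50.57, 0) = 50.57, max(75.28, 0) = 75.28
Node uu (S = 152.1): V_uu = e^(−0.07)·[0.6012·0.0000 + 0.3988·1.1350] = 0.4220
Node ud (S = 76.05): V_ud = e^(−0.07)·[0.6012·1.1350 + 0.3988·50.5675] = 19.4370
Node dd (S = 38.03): V_dd = e^(−0.07)·[0.6012·50.5675 + 0.3988·75.2837] = 56.3382
Node u (S = 117): V_u = e^(−0.07)·[0.6012·0.4220 + 0.3988·19.4370] = 7.4631
Node d (S = 58.5): V_d = e^(−0.07)·[0.6012·19.4370 + 0.3988·56.3382] = 31.8426
Node 0 (S = 90): V_0 = e^(−0.07)·[0.6012·7.4631 + 0.3988·31.8426] = 16.0227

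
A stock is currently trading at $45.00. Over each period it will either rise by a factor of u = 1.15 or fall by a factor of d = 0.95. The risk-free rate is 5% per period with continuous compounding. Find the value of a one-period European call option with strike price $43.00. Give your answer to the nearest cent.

Risk-neutral probability p = (e^0.05 − 0.95)/(1.15 − 0.95) = 0.1013/0.2000 = 0.5064
Terminal stock prices: S_u = 51.75, S_d = 42.75
Terminal payoffs (S − K): max(8.75, 0) = 8.75, max(-0.25, 0) = 0
Node 0 (S = 45): V_0 = e^(−0.05)·[0.5064·8.7500 + 0.4936·0.0000] = 4.2145

$4.21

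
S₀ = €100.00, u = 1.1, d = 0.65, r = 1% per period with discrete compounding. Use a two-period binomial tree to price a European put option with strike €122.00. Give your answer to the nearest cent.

Risk-neutral probability p = (1 + 0.01 − 0.65)/(1.1 − 0.65) = 0.3600/0.4500 = 0.8000
Terminal stock prices: S_uu = 121, S_ud = 71.5, S_dd = 42.25
Terminal payoffs (K − S): max(1, 0) = 1, max(50.5, 0) = 50.5, max(79.75, 0) = 79.75
Node u (S = 110): V_u = 1/1.01·[0.8000·1.0000 + 0.2000·50.5000] = 10.7921
Node d (S = 65): V_d = 1/1.01·[0.8000·50.5000 + 0.2000·79.7500] = 55.7921
Node 0 (S = 100): V_0 = 1/1.01·[0.8000·10.7921 + 0.2000·55.7921] = 19.5961

€19.60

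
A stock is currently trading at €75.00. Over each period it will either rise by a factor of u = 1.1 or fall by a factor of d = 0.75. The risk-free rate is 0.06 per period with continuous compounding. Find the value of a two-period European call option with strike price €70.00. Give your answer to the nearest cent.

€14.61

Risk-neutral probability p = (e^0.06 − 0.75)/(1.1 − 0.75) = 0.3118/0.3500 = 0.8910
Terminal stock prices: S_uu = 90.75, S_ud = 61.88, S_dd = 42.19
Terminal payoffs (S − K): max(20.75, 0) = 20.75, max(-8.125, 0) = 0, max(-27.81, 0) = 0
Node u (S = 82.5): V_u = e^(−0.06)·[0.8910·20.7500 + 0.1090·0.0000] = 17.4108
Node d (S = 56.25): V_d = e^(−0.06)·[0.8910·0.0000 + 0.1090·0.0000] = 0.0000
Node 0 (S = 75): V_0 = e^(−0.06)·[0.8910·17.4108 + 0.1090·0.0000] = 14.6090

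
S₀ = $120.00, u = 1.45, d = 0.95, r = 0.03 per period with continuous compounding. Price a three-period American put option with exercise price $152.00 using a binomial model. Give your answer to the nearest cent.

$32.00

Risk-neutral probability p = (e^0.03 − 0.95)/(1.45 − 0.95) = 0.0805/0.5000 = 0.1609
Terminal stock prices: S_uuu = 365.8, S_uud = 239.7, S_udd = 157, S_ddd = 102.9
Terminal payoffs (K − S): max(-213.8, 0) = 0, max(-87.69, 0) = 0, max(-5.035, 0) = 0, max(49.12, 0) = 49.12
Node uu (S = 252.3): continuation = e^(−0.03)·[0.1609·0.0000 + 0.8391·0.0000] = 0.0000; exercise value = 0.0000 ≤ continuation, so V_uu = 0.0000
Node ud (S = 165.3): continuation = e^(−0.03)·[0.1609·0.0000 + 0.8391·0.0000] = 0.0000; exercise value = 0.0000 ≤ continuation, so V_ud = 0.0000
Node dd (S = 108.3): continuation = e^(−0.03)·[0.1609·0.0000 + 0.8391·49.1150] = 39.9940; exercise value = 43.7000 > continuation, so V_dd = 43.7000 (exercise)
Node u (S = 174): continuation = e^(−0.03)·[0.1609·0.0000 + 0.8391·0.0000] = 0.0000; exercise value = 0.0000 ≤ continuation, so V_u = 0.0000
Node d (S = 114): continuation = e^(−0.03)·[0.1609·0.0000 + 0.8391·43.7000] = 35.5846; exercise value = 38.0000 > continuation, so V_d = 38.0000 (exercise)
Node 0 (S = 120): continuation = e^(−0.03)·[0.1609·0.0000 + 0.8391·38.0000] = 30.9431; exercise value = 32.0000 > continuation, so V_0 = 32.0000 (exercise)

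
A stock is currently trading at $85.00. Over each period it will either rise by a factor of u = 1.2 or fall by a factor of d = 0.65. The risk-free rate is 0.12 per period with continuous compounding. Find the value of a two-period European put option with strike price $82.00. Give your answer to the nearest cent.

$3.46

Risk-neutral probability p = (e^0.12 − 0.65)/(1.2 − 0.65) = 0.4775/0.5500 = 0.8682
Terminal stock prices: S_uu = 122.4, S_ud = 66.3, S_dd = 35.91
Terminal payoffs (K − S): max(-40.4, 0) = 0, max(15.7, 0) = 15.7, max(46.09, 0) = 46.09
Node u (S = 102): V_u = e^(−0.12)·[0.8682·0.0000 + 0.1318·15.7000] = 1.8356
Node d (S = 55.25): V_d = e^(−0.12)·[0.8682·15.7000 + 0.1318·46.0875] = 17.4775
Node 0 (S = 85): V_0 = e^(−0.12)·[0.8682·1.8356 + 0.1318·17.4775] = 3.4568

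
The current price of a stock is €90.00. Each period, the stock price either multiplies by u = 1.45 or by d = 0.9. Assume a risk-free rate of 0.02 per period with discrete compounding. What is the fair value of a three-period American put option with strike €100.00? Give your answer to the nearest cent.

Risk-neutral probability p = (1 + 0.02 − 0.9)/(1.45 − 0.9) = 0.1200/0.5500 = 0.2182
Terminal stock prices: S_uuu = 274.4, S_uud = 170.3, S_udd = 105.7, S_ddd = 65.61
Terminal payoffs (K − S): max(-174.4, 0) = 0, max(-70.3, 0) = 0, max(-5.705, 0) = 0, max(34.39, 0) = 34.39
Node uu (S = 189.2): continuation = 1/1.02·[0.2182·0.0000 + 0.7818·0.0000] = 0.0000; exercise value = 0.0000 ≤ continuation, so V_uu = 0.0000
Node ud (S = 117.5): continuation = 1/1.02·[0.2182·0.0000 + 0.7818·0.0000] = 0.0000; exercise value = 0.0000 ≤ continuation, so V_ud = 0.0000
Node dd (S = 72.9): continuation = 1/1.02·[0.2182·0.0000 + 0.7818·34.3900] = 26.3595; exercise value = 27.1000 > continuation, so V_dd = 27.1000 (exercise)
Node u (S = 130.5): continuation = 1/1.02·[0.2182·0.0000 + 0.7818·0.0000] = 0.0000; exercise value = 0.0000 ≤ continuation, so V_u = 0.0000
Node d (S = 81): continuation = 1/1.02·[0.2182·0.0000 + 0.7818·27.1000] = 20.7718; exercise value = 19.0000 ≤ continuation, so V_d = 20.7718
Node 0 (S = 90): continuation = 1/1.02·[0.2182·0.0000 + 0.7818·20.7718] = 15.9214; exercise value = 10.0000 ≤ continuation, so V_0 = 15.9214

€15.92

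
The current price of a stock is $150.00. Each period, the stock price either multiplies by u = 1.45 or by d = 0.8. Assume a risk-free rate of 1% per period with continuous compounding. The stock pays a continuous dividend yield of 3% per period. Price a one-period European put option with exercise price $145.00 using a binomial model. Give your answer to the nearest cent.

$17.89

Per-period risk-free factor R = e^0.01 = 1.0101; dividend-adjusted growth = e^(0.01−0.03) = 0.9802.
Risk-neutral probability p = (0.9802 − 0.8)/(1.45 − 0.8) = 0.1802/0.6500 = 0.2772
Terminal stock prices: S_u = 217.5, S_d = 120
Terminal payoffs (K − S): max(-72.5, 0) = 0, max(25, 0) = 25
Node 0 (S = 150): V_0 = e^(−0.01)·[0.2772·0.0000 + 0.7228·25.0000] = 17.8895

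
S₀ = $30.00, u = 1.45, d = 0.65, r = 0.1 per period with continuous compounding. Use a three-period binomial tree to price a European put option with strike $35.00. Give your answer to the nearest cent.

Risk-neutral probability p = (e^0.1 − 0.65)/(1.45 − 0.65) = 0.4552/0.8000 = 0.5690
Terminal stock prices: S_uuu = 91.46, S_uud = 41, S_udd = 18.38, S_ddd = 8.239
Terminal payoffs (K − S): max(-56.46, 0) = 0, max(-5.999, 0) = 0, max(16.62, 0) = 16.62, max(26.76, 0) = 26.76
Node uu (S = 63.08): V_uu = e^(−0.1)·[0.5690·0.0000 + 0.4310·0.0000] = 0.0000
Node ud (S = 28.28): V_ud = e^(−0.1)·[0.5690·0.0000 + 0.4310·16.6212] = 6.4826
Node dd (S = 12.68): V_dd = e^(−0.1)·[0.5690·16.6212 + 0.4310·26.7613] = 18.9943
Node u (S = 43.5): V_u = e^(−0.1)·[0.5690·0.0000 + 0.4310·6.4826] = 2.5283
Node d (S = 19.5): V_d = e^(−0.1)·[0.5690·6.4826 + 0.4310·18.9943] = 10.7455
Node 0 (S = 30): V_0 = e^(−0.1)·[0.5690·2.5283 + 0.4310·10.7455] = 5.4926

$5.49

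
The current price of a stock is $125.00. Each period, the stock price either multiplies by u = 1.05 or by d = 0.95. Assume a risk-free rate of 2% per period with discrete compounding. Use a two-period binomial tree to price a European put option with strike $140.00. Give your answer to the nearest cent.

Risk-neutral probability p = (1 + 0.02 − 0.95)/(1.05 − 0.95) = 0.0700/0.1000 = 0.7000
Terminal stock prices: S_uu = 137.8, S_ud = 124.7, S_dd = 112.8
Terminal payoffs (K − S): max(2.188, 0) = 2.188, max(15.31, 0) = 15.31, max(27.19, 0) = 27.19
Node u (S = 131.2): V_u = 1/1.02·[0.7000·2.1875 + 0.3000·15.3125] = 6.0049
Node d (S = 118.8): V_d = 1/1.02·[0.7000·15.3125 + 0.3000·27.1875] = 18.5049
Node 0 (S = 125): V_0 = 1/1.02·[0.7000·6.0049 + 0.3000·18.5049] = 9.5636

$9.56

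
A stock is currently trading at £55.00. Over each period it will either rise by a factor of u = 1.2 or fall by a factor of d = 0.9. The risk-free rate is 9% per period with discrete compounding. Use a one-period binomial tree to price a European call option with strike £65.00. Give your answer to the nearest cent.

£0.58

Risk-neutral probability p = (1 + 0.09 − 0.9)/(1.2 − 0.9) = 0.1900/0.3000 = 0.6333
Terminal stock prices: S_u = 66, S_d = 49.5
Terminal payoffs (S − K): max(1, 0) = 1, max(-15.5, 0) = 0
Node 0 (S = 55): V_0 = 1/1.09·[0.6333·1.0000 + 0.3667·0.0000] = 0.5810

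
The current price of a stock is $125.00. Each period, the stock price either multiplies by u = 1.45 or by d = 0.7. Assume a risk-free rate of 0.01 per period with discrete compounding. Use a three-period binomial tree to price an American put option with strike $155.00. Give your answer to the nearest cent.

$49.91

Risk-neutral probability p = (1 + 0.01 − 0.7)/(1.45 − 0.7) = 0.3100/0.7500 = 0.4133
Terminal stock prices: S_uuu = 381.1, S_uud = 184, S_udd = 88.81, S_ddd = 42.87
Terminal payoffs (K − S): max(-226.1, 0) = 0, max(-28.97, 0) = 0, max(66.19, 0) = 66.19, max(112.1, 0) = 112.1
Node uu (S = 262.8): continuation = 1/1.01·[0.4133·0.0000 + 0.5867·0.0000] = 0.0000; exercise value = 0.0000 ≤ continuation, so V_uu = 0.0000
Node ud (S = 126.9): continuation = 1/1.01·[0.4133·0.0000 + 0.5867·66.1875] = 38.4455; exercise value = 28.1250 ≤ continuation, so V_ud = 38.4455
Node dd (S = 61.25): continuation = 1/1.01·[0.4133·66.1875 + 0.5867·112.1250] = 92.2153; exercise value = 93.7500 > continuation, so V_dd = 93.7500 (exercise)
Node u (S = 181.2): continuation = 1/1.01·[0.4133·0.0000 + 0.5867·38.4455] = 22.3314; exercise value = 0.0000 ≤ continuation, so V_u = 22.3314
Node d (S = 87.5): continuation = 1/1.01·[0.4133·38.4455 + 0.5867·93.7500] = 70.1889; exercise value = 67.5000 ≤ continuation, so V_d = 70.1889
Node 0 (S = 125): continuation = 1/1.01·[0.4133·22.3314 + 0.5867·70.1889] = 49.9087; exercise value = 30.0000 ≤ continuation, so V_0 = 49.9087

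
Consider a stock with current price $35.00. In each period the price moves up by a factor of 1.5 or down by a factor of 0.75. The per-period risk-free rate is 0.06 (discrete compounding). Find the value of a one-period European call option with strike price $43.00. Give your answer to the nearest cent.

$3.70

Risk-neutral probability p = (1 + 0.06 − 0.75)/(1.5 − 0.75) = 0.3100/0.7500 = 0.4133
Terminal stock prices: S_u = 52.5, S_d = 26.25
Terminal payoffs (S − K): max(9.5, 0) = 9.5, max(-16.75, 0) = 0
Node 0 (S = 35): V_0 = 1/1.06·[0.4133·9.5000 + 0.5867·0.0000] = 3.7044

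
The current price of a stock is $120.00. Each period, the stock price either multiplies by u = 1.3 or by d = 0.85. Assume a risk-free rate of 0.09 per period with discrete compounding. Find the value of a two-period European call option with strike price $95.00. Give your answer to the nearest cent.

Risk-neutral probability p = (1 + 0.09 − 0.85)/(1.3 − 0.85) = 0.2400/0.4500 = 0.5333
Terminal stock prices: S_uu = 202.8, S_ud = 132.6, S_dd = 86.7
Terminal payoffs (S − K): max(107.8, 0) = 107.8, max(37.6, 0) = 37.6, max(-8.3, 0) = 0
Node u (S = 156): V_u = 1/1.09·[0.5333·107.8000 + 0.4667·37.6000] = 68.8440
Node d (S = 102): V_d = 1/1.09·[0.5333·37.6000 + 0.4667·0.0000] = 18.3976
Node 0 (S = 120): V_0 = 1/1.09·[0.5333·68.8440 + 0.4667·18.3976] = 41.5618

$41.56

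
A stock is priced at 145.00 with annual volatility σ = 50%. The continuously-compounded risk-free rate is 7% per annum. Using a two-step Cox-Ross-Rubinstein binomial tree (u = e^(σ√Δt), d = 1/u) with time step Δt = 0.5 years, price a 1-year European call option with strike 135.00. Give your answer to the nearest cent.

CRR parameters: u = e^(σ√Δt) = e^(0.5·√0.5) = 1.4241, d = 1/u = 0.7022
Per-period rate: rΔt = 0.07·0.5 = 0.035, so R = e^0.035 = 1.0356
Risk-neutral probability p = (e^0.035 − 0.7022)/(1.4241 − 0.7022) = 0.3334/0.7219 = 0.4619
Terminal stock prices: S_uu = 294.1, S_ud = 145, S_dd = 71.49
Terminal payoffs (S − K): max(159.1, 0) = 159.1, max(10, 0) = 10, max(-63.51, 0) = 0
Node u (S = 206.5): V_u = e^(−0.035)·[0.4619·159.0767 + 0.5381·10.0000] = 76.1405
Node d (S = 101.8): V_d = e^(−0.035)·[0.4619·10.0000 + 0.5381·0.0000] = 4.4598
Node 0 (S = 145): V_0 = e^(−0.035)·[0.4619·76.1405 + 0.5381·4.4598] = 36.2742

36.27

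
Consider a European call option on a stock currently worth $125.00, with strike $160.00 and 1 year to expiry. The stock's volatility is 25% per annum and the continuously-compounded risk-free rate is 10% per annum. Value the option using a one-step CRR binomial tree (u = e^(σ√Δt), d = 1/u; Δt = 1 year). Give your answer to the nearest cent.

CRR parameters: u = e^(σ√Δt) = e^(0.25·√1) = 1.2840, d = 1/u = 0.7788
Per-period rate: rΔt = 0.1·1 = 0.1, so R = e^0.1 = 1.1052
Risk-neutral probability p = (e^0.1 − 0.7788)/(1.2840 − 0.7788) = 0.3264/0.5052 = 0.6460
Terminal stock prices: S_u = 160.5, S_d = 97.35
Terminal payoffs (S − K): max(0.5032, 0) = 0.5032, max(-62.65, 0) = 0
Node 0 (S = 125): V_0 = e^(−0.1)·[0.6460·0.5032 + 0.3540·0.0000] = 0.2941

$0.29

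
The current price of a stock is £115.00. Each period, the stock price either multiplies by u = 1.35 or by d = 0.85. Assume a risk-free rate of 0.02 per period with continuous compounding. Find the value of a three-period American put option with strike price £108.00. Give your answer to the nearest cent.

Risk-neutral probability p = (e^0.02 − 0.85)/(1.35 − 0.85) = 0.1702/0.5000 = 0.3404
Terminal stock prices: S_uuu = 282.9, S_uud = 178.1, S_udd = 112.2, S_ddd = 70.62
Terminal payoffs (K − S): max(-174.9, 0) = 0, max(-70.15, 0) = 0, max(-4.168, 0) = 0, max(37.38, 0) = 37.38
Node uu (S = 209.6): continuation = e^(−0.02)·[0.3404·0.0000 + 0.6596·0.0000] = 0.0000; exercise value = 0.0000 ≤ continuation, so V_uu = 0.0000
Node ud (S = 132): continuation = e^(−0.02)·[0.3404·0.0000 + 0.6596·0.0000] = 0.0000; exercise value = 0.0000 ≤ continuation, so V_ud = 0.0000
Node dd (S = 83.09): continuation = e^(−0.02)·[0.3404·0.0000 + 0.6596·37.3756] = 24.1647; exercise value = 24.9125 > continuation, so V_dd = 24.9125 (exercise)
Node u (S = 155.2): continuation = e^(−0.02)·[0.3404·0.0000 + 0.6596·0.0000] = 0.0000; exercise value = 0.0000 ≤ continuation, so V_u = 0.0000
Node d (S = 97.75): continuation = e^(−0.02)·[0.3404·0.0000 + 0.6596·24.9125] = 16.1068; exercise value = 10.2500 ≤ continuation, so V_d = 16.1068
Node 0 (S = 115): continuation = e^(−0.02)·[0.3404·0.0000 + 0.6596·16.1068] = 10.4137; exercise value = 0.0000 ≤ continuation, so V_0 = 10.4137

£10.41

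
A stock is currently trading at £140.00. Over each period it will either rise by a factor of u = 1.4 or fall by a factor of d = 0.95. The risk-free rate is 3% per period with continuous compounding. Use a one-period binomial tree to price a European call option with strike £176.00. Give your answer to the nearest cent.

£3.47

Risk-neutral probability p = (e^0.03 − 0.95)/(1.4 − 0.95) = 0.0805/0.4500 = 0.1788
Terminal stock prices: S_u = 196, S_d = 133
Terminal payoffs (S − K): max(20, 0) = 20, max(-43, 0) = 0
Node 0 (S = 140): V_0 = e^(−0.03)·[0.1788·20.0000 + 0.8212·0.0000] = 3.4701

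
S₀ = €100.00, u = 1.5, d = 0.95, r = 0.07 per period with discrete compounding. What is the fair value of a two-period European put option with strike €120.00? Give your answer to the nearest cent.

Risk-neutral probability p = (1 + 0.07 − 0.95)/(1.5 − 0.95) = 0.1200/0.5500 = 0.2182
Terminal stock prices: S_uu = 225, S_ud = 142.5, S_dd = 90.25
Terminal payoffs (K − S): max(-105, 0) = 0, max(-22.5, 0) = 0, max(29.75, 0) = 29.75
Node u (S = 150): V_u = 1/1.07·[0.2182·0.0000 + 0.7818·0.0000] = 0.0000
Node d (S = 95): V_d = 1/1.07·[0.2182·0.0000 + 0.7818·29.7500] = 21.7375
Node 0 (S = 100): V_0 = 1/1.07·[0.2182·0.0000 + 0.7818·21.7375] = 15.8829

€15.88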